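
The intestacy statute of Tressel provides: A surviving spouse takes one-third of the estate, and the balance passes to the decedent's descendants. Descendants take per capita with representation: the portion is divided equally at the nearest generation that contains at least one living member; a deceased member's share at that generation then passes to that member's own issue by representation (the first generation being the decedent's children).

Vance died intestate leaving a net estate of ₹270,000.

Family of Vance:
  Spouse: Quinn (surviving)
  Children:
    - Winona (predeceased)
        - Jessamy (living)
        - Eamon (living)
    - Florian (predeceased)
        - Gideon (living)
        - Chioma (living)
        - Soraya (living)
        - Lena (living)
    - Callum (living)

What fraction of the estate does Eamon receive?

Quinn takes one-third of ₹270,000 = ₹90,000. The remaining ₹180,000 passes to the descendants.
The descendants' portion (₹180,000) is divided into 3 shares of ₹60,000: Callum takes ₹60,000; Winona's ₹60,000 share passes to Winona's issue; Florian's ₹60,000 share passes to Florian's issue.
Winona's share (₹60,000) is divided into 2 shares of ₹30,000: Jessamy and Eamon each take ₹30,000.
Florian's share (₹60,000) is divided into 4 shares of ₹15,000: Gideon, Chioma, Soraya, and Lena each take ₹15,000.

Eamon receives 1/9 of the estate.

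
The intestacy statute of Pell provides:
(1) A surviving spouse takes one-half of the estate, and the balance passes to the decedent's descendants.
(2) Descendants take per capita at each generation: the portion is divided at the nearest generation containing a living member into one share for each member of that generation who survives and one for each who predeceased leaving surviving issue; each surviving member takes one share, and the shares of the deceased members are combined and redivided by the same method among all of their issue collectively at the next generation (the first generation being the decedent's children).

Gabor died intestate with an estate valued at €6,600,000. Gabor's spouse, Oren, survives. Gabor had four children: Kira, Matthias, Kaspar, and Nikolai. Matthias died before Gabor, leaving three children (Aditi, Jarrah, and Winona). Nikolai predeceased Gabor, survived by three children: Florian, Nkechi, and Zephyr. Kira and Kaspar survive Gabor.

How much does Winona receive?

Winona receives €275,000.

Oren takes one-half of €6,600,000 = €3,300,000. The remaining €3,300,000 passes to the descendants.
The descendants' portion (€3,300,000) is divided at the children's generation into 4 shares of €825,000. Kira and Kaspar each take €825,000. The 2 shares of the deceased (Matthias and Nikolai) are combined into a pool of €1,650,000.
That pool (€1,650,000) is divided at the grandchildren's generation equally among Aditi, Jarrah, Winona, Florian, Nkechi, and Zephyr: €275,000 each.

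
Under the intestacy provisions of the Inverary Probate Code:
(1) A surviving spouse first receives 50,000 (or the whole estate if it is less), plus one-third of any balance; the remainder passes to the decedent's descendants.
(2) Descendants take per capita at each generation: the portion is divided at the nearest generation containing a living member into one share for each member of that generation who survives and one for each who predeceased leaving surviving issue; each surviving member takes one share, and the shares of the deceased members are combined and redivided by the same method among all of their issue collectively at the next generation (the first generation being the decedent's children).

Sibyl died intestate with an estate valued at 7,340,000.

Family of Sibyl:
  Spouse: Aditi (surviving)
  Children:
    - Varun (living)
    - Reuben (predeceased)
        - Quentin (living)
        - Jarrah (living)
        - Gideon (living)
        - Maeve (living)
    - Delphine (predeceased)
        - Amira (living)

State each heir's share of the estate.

Aditi first takes 50,000, leaving a balance of 7,290,000. Aditi then takes one-third of the balance (2,430,000), for a total of 2,480,000. The remaining 4,860,000 passes to the descendants.
The descendants' portion (4,860,000) is divided at the children's generation into 3 shares of 1,620,000. Varun takes 1,620,000. The 2 shares of the deceased (Reuben and Delphine) are combined into a pool of 3,240,000.
That pool (3,240,000) is divided at the grandchildren's generation equally among Quentin, Jarrah, Gideon, Maeve, and Amira: 648,000 each.

Aditi: 2,480,000; Varun: 1,620,000; Quentin: 648,000; Jarrah: 648,000; Gideon: 648,000; Maeve: 648,000; Amira: 648,000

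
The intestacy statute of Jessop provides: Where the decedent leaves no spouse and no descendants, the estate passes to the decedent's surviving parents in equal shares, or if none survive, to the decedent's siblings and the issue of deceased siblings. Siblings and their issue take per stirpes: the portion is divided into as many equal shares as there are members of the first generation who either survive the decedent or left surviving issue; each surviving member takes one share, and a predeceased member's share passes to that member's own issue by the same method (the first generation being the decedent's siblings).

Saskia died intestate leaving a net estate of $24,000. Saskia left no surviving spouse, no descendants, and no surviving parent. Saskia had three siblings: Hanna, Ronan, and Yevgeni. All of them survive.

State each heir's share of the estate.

Hanna: $8,000; Ronan: $8,000; Yevgeni: $8,000

The entire $24,000 passes to the siblings and their issue.
That amount ($24,000) is divided into 3 shares of $8,000: Hanna, Ronan, and Yevgeni each take $8,000.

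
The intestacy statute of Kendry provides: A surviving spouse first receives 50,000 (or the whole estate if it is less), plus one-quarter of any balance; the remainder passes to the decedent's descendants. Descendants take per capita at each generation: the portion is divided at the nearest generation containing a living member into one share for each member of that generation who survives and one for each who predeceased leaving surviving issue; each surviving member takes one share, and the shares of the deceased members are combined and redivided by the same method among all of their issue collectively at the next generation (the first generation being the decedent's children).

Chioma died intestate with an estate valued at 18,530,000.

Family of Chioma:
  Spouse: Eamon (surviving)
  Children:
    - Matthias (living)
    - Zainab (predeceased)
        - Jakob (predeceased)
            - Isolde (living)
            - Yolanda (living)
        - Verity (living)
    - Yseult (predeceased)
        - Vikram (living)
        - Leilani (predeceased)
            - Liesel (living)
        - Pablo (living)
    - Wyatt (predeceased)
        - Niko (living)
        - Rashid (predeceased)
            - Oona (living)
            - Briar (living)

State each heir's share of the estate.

Eamon first takes 50,000, leaving a balance of 18,480,000. Eamon then takes one-quarter of the balance (4,620,000), for a total of 4,670,000. The remaining 13,860,000 passes to the descendants.
The descendants' portion (13,860,000) is divided at the children's generation into 4 shares of 3,465,000. Matthias takes 3,465,000. The 3 shares of the deceased (Zainab, Yseult, and Wyatt) are combined into a pool of 10,395,000.
That pool (10,395,000) is divided at the grandchildren's generation into 7 shares of 1,485,000. Verity, Vikram, Pablo, and Niko each take 1,485,000. The 3 shares of the deceased (Jakob, Leilani, and Rashid) are combined into a pool of 4,455,000.
That pool (4,455,000) is divided at the great-grandchildren's generation equally among Isolde, Yolanda, Liesel, Oona, and Briar: 891,000 each.

Eamon: 4,670,000; Matthias: 3,465,000; Isolde: 891,000; Yolanda: 891,000; Verity: 1,485,000; Vikram: 1,485,000; Liesel: 891,000; Pablo: 1,485,000; Niko: 1,485,000; Oona: 891,000; Briar: 891,000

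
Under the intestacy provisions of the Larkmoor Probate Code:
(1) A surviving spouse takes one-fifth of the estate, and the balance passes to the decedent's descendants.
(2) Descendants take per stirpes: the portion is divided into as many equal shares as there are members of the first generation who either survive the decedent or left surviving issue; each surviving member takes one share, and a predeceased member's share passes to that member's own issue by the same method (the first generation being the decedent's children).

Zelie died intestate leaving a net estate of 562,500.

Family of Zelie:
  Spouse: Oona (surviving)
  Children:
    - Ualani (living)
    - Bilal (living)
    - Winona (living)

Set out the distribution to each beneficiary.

Oona takes one-fifth of 562,500 = 112,500. The remaining 450,000 passes to the descendants.
The descendants' portion (450,000) is divided into 3 shares of 150,000: Ualani, Bilal, and Winona each take 150,000.

Oona: 112,500; Ualani: 150,000; Bilal: 150,000; Winona: 150,000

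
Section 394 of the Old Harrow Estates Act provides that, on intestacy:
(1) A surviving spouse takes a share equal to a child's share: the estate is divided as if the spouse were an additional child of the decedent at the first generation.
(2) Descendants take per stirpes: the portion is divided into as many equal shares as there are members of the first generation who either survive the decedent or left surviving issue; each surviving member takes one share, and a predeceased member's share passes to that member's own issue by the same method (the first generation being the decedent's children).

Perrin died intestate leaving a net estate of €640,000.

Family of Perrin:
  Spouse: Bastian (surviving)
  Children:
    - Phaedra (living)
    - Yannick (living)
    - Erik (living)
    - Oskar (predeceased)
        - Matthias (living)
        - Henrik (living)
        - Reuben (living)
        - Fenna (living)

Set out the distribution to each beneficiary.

The spouse counts as an additional share at the children's level, so there are 5 primary shares of €128,000. Bastian takes one such share (€128,000).
The children's combined portion (€512,000) is divided into 4 shares of €128,000: Phaedra, Yannick, and Erik each take €128,000; Oskar's €128,000 share passes to Oskar's issue.
Oskar's share (€128,000) is divided into 4 shares of €32,000: Matthias, Henrik, Reuben, and Fenna each take €32,000.

Bastian: €128,000; Phaedra: €128,000; Yannick: €128,000; Erik: €128,000; Matthias: €32,000; Henrik: €32,000; Reuben: €32,000; Fenna: €32,000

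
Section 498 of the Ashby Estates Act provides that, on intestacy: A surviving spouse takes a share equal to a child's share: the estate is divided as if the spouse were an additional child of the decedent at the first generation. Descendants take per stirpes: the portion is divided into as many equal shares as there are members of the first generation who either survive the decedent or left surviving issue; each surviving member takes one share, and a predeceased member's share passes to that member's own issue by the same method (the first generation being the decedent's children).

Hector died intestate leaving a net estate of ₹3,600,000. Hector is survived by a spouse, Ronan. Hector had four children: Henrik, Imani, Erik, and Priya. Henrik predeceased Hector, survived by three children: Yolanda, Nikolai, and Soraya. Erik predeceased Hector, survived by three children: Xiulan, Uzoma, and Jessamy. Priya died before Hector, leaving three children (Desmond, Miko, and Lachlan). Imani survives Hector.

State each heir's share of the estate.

Ronan: ₹720,000; Yolanda: ₹240,000; Nikolai: ₹240,000; Soraya: ₹240,000; Imani: ₹720,000; Xiulan: ₹240,000; Uzoma: ₹240,000; Jessamy: ₹240,000; Desmond: ₹240,000; Miko: ₹240,000; Lachlan: ₹240,000

The spouse counts as an additional share at the children's level, so there are 5 primary shares of ₹720,000. Ronan takes one such share (₹720,000).
The children's combined portion (₹2,880,000) is divided into 4 shares of ₹720,000: Imani takes ₹720,000; Henrik's ₹720,000 share passes to Henrik's issue; Erik's ₹720,000 share passes to Erik's issue; Priya's ₹720,000 share passes to Priya's issue.
Henrik's share (₹720,000) is divided into 3 shares of ₹240,000: Yolanda, Nikolai, and Soraya each take ₹240,000.
Erik's share (₹720,000) is divided into 3 shares of ₹240,000: Xiulan, Uzoma, and Jessamy each take ₹240,000.
Priya's share (₹720,000) is divided into 3 shares of ₹240,000: Desmond, Miko, and Lachlan each take ₹240,000.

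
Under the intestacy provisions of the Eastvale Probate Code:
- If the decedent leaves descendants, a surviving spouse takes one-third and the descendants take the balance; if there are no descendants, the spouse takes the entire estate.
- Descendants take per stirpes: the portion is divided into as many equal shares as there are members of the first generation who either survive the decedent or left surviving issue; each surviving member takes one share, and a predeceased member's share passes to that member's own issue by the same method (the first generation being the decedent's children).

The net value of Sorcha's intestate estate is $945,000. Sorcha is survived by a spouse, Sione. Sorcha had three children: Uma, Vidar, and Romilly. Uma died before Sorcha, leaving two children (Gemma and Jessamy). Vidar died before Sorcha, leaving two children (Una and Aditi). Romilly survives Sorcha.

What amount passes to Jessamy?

Sione takes one-third of $945,000 = $315,000. The remaining $630,000 passes to the descendants.
The descendants' portion ($630,000) is divided into 3 shares of $210,000: Romilly takes $210,000; Uma's $210,000 share passes to Uma's issue; Vidar's $210,000 share passes to Vidar's issue.
Uma's share ($210,000) is divided into 2 shares of $105,000: Gemma and Jessamy each take $105,000.
Vidar's share ($210,000) is divided into 2 shares of $105,000: Una and Aditi each take $105,000.

Jessamy receives $105,000.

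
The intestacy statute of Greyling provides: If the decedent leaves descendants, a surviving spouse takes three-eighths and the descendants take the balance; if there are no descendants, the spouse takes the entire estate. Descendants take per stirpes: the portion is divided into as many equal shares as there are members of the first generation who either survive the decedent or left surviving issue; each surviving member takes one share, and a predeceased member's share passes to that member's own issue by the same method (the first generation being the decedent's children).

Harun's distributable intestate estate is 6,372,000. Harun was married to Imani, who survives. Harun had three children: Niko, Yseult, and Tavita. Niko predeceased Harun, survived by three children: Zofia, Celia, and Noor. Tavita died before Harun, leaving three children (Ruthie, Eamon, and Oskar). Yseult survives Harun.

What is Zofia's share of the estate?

Imani takes three-eighths of 6,372,000 = 2,389,500. The remaining 3,982,500 passes to the descendants.
The descendants' portion (3,982,500) is divided into 3 shares of 1,327,500: Yseult takes 1,327,500; Niko's 1,327,500 share passes to Niko's issue; Tavita's 1,327,500 share passes to Tavita's issue.
Niko's share (1,327,500) is divided into 3 shares of 442,500: Zofia, Celia, and Noor each take 442,500.
Tavita's share (1,327,500) is divided into 3 shares of 442,500: Ruthie, Eamon, and Oskar each take 442,500.

Zofia receives 442,500.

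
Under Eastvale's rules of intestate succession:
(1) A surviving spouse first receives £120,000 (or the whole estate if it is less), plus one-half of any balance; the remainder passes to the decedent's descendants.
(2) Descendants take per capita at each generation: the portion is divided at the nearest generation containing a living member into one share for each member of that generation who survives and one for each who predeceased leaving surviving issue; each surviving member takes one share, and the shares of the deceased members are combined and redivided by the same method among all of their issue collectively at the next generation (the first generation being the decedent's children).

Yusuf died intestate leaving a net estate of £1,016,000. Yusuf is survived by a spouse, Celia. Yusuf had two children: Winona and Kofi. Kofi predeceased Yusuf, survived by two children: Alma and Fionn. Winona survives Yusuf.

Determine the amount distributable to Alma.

Alma receives £112,000.

Celia first takes £120,000, leaving a balance of £896,000. Celia then takes one-half of the balance (£448,000), for a total of £568,000. The remaining £448,000 passes to the descendants.
The descendants' portion (£448,000) is divided at the children's generation into 2 shares of £224,000. Winona takes £224,000. The remaining share for the deceased Kofi (£224,000) is carried to the next generation.
That pool (£224,000) is divided at the grandchildren's generation equally among Alma and Fionn: £112,000 each.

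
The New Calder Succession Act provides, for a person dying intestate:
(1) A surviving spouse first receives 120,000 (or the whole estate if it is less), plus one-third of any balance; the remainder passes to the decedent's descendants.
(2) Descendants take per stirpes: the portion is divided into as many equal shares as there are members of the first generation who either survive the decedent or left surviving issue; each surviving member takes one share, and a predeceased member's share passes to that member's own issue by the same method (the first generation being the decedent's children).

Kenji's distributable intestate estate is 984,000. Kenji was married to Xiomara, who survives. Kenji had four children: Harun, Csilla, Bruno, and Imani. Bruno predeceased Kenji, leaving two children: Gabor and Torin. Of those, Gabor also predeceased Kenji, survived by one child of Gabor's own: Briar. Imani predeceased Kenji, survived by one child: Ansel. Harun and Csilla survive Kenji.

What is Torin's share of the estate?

Xiomara first takes 120,000, leaving a balance of 864,000. Xiomara then takes one-third of the balance (288,000), for a total of 408,000. The remaining 576,000 passes to the descendants.
The descendants' portion (576,000) is divided into 4 shares of 144,000: Harun and Csilla each take 144,000; Bruno's 144,000 share passes to Bruno's issue; Imani's 144,000 share passes to Imani's issue.
Bruno's share (144,000) is divided into 2 shares of 72,000: Torin takes 72,000; Gabor's 72,000 share passes to Gabor's issue.
Gabor's share (72,000) passes entirely to Briar.
Imani's share (144,000) passes entirely to Ansel.

Torin receives 72,000.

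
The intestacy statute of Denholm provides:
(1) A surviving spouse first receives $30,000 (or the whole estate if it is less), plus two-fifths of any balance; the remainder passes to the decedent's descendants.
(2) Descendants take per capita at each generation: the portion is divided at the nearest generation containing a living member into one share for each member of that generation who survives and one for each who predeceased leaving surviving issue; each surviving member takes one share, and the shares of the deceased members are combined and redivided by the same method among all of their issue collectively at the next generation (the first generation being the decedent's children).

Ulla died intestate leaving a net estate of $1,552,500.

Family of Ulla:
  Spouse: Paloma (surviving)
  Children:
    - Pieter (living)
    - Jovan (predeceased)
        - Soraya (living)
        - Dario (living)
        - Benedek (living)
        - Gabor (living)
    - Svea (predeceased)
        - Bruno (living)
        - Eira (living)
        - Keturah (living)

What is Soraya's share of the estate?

Paloma first takes $30,000, leaving a balance of $1,522,500. Paloma then takes two-fifths of the balance ($609,000), for a total of $639,000. The remaining $913,500 passes to the descendants.
The descendants' portion ($913,500) is divided at the children's generation into 3 shares of $304,500. Pieter takes $304,500. The 2 shares of the deceased (Jovan and Svea) are combined into a pool of $609,000.
That pool ($609,000) is divided at the grandchildren's generation equally among Soraya, Dario, Benedek, Gabor, Bruno, Eira, and Keturah: $87,000 each.

Soraya receives $87,000.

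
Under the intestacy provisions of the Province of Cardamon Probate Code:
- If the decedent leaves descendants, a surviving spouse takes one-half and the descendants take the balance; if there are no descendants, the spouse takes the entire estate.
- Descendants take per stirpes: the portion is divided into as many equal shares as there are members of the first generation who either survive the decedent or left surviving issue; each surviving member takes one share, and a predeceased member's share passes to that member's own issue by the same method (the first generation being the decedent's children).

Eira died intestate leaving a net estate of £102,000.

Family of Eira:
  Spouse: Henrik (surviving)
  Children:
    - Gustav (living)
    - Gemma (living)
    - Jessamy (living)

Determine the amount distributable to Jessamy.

Henrik takes one-half of £102,000 = £51,000. The remaining £51,000 passes to the descendants.
The descendants' portion (£51,000) is divided into 3 shares of £17,000: Gustav, Gemma, and Jessamy each take £17,000.

Jessamy receives £17,000.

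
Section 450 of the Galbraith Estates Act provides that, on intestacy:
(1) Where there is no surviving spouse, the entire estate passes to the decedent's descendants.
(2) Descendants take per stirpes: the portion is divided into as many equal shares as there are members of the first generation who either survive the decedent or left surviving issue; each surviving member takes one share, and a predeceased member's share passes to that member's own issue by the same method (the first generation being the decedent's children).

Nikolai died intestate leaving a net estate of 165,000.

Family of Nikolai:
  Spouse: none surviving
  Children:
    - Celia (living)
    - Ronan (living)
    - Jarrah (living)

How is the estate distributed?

Celia: 55,000; Ronan: 55,000; Jarrah: 55,000

The entire 165,000 passes to the descendants.
That amount (165,000) is divided into 3 shares of 55,000: Celia, Ronan, and Jarrah each take 55,000.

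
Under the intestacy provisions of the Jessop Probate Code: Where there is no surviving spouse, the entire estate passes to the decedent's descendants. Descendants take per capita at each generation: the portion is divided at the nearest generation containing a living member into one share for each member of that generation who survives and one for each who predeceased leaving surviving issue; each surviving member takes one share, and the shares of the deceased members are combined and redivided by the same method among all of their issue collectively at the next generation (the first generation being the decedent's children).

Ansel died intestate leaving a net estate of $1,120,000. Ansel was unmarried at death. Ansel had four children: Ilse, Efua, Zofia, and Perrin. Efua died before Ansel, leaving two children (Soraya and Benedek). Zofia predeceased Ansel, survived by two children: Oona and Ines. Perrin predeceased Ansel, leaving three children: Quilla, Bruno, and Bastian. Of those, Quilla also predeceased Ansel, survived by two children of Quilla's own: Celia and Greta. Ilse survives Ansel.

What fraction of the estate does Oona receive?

Oona receives 3/28 of the estate.

The entire $1,120,000 passes to the descendants.
That amount ($1,120,000) is divided at the children's generation into 4 shares of $280,000. Ilse takes $280,000. The 3 shares of the deceased (Efua, Zofia, and Perrin) are combined into a pool of $840,000.
That pool ($840,000) is divided at the grandchildren's generation into 7 shares of $120,000. Soraya, Benedek, Oona, Ines, Bruno, and Bastian each take $120,000. The remaining share for the deceased Quilla ($120,000) is carried to the next generation.
That pool ($120,000) is divided at the great-grandchildren's generation equally among Celia and Greta: $60,000 each.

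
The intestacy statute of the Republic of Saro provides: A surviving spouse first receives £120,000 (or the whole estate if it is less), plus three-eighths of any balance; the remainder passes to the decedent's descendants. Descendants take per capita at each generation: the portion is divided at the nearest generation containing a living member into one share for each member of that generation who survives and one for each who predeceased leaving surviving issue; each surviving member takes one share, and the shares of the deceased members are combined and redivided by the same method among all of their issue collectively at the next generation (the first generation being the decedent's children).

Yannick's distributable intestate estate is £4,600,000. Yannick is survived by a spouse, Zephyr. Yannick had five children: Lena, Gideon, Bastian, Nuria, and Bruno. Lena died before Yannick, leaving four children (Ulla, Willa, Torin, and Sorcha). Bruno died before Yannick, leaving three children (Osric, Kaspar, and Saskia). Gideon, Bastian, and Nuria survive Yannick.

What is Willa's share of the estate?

Willa receives £160,000.

Zephyr first takes £120,000, leaving a balance of £4,480,000. Zephyr then takes three-eighths of the balance (£1,680,000), for a total of £1,800,000. The remaining £2,800,000 passes to the descendants.
The descendants' portion (£2,800,000) is divided at the children's generation into 5 shares of £560,000. Gideon, Bastian, and Nuria each take £560,000. The 2 shares of the deceased (Lena and Bruno) are combined into a pool of £1,120,000.
That pool (£1,120,000) is divided at the grandchildren's generation equally among Ulla, Willa, Torin, Sorcha, Osric, Kaspar, and Saskia: £160,000 each.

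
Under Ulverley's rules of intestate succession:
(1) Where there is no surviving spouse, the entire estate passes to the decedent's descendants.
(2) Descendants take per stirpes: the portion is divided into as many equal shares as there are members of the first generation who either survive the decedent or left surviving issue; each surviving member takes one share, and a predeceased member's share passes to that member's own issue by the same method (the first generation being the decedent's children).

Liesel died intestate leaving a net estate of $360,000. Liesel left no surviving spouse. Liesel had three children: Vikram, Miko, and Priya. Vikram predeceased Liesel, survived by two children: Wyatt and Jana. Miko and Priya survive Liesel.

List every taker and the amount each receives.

The entire $360,000 passes to the descendants.
That amount ($360,000) is divided into 3 shares of $120,000: Miko and Priya each take $120,000; Vikram's $120,000 share passes to Vikram's issue.
Vikram's share ($120,000) is divided into 2 shares of $60,000: Wyatt and Jana each take $60,000.

Wyatt: $60,000; Jana: $60,000; Miko: $120,000; Priya: $120,000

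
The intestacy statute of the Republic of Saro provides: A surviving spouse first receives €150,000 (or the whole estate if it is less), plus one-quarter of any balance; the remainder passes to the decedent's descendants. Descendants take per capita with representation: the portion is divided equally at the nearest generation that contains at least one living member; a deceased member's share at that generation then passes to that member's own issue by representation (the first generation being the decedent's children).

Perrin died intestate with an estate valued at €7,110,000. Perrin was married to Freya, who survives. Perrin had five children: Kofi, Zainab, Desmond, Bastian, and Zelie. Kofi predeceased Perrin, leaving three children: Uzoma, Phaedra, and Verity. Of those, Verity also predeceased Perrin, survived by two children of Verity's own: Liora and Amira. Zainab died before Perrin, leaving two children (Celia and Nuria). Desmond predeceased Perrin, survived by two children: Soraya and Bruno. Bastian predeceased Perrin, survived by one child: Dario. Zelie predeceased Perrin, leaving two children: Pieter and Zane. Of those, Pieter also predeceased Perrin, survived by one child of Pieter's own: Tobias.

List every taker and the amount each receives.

Freya: €1,890,000; Uzoma: €522,000; Phaedra: €522,000; Liora: €261,000; Amira: €261,000; Celia: €522,000; Nuria: €522,000; Soraya: €522,000; Bruno: €522,000; Dario: €522,000; Tobias: €522,000; Zane: €522,000

Freya first takes €150,000, leaving a balance of €6,960,000. Freya then takes one-quarter of the balance (€1,740,000), for a total of €1,890,000. The remaining €5,220,000 passes to the descendants.
No child survives, so the initial division is made at the grandchildren's generation.
The descendants' portion (€5,220,000) is divided into 10 shares of €522,000: Uzoma, Phaedra, Celia, Nuria, Soraya, Bruno, Dario, and Zane each take €522,000; Verity's €522,000 share passes to Verity's issue; Pieter's €522,000 share passes to Pieter's issue.
Verity's share (€522,000) is divided into 2 shares of €261,000: Liora and Amira each take €261,000.
Pieter's share (€522,000) passes entirely to Tobias.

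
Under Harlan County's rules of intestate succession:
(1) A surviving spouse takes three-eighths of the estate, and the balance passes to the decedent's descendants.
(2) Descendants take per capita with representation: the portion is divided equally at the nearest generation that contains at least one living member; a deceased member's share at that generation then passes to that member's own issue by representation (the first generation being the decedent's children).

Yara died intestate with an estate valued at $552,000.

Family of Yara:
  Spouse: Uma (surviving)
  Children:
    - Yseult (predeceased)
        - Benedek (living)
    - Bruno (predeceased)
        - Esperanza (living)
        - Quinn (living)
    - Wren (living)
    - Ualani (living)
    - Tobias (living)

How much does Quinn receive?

Uma takes three-eighths of $552,000 = $207,000. The remaining $345,000 passes to the descendants.
The descendants' portion ($345,000) is divided into 5 shares of $69,000: Wren, Ualani, and Tobias each take $69,000; Yseult's $69,000 share passes to Yseult's issue; Bruno's $69,000 share passes to Bruno's issue.
Yseult's share ($69,000) passes entirely to Benedek.
Bruno's share ($69,000) is divided into 2 shares of $34,500: Esperanza and Quinn each take $34,500.

Quinn receives $34,500.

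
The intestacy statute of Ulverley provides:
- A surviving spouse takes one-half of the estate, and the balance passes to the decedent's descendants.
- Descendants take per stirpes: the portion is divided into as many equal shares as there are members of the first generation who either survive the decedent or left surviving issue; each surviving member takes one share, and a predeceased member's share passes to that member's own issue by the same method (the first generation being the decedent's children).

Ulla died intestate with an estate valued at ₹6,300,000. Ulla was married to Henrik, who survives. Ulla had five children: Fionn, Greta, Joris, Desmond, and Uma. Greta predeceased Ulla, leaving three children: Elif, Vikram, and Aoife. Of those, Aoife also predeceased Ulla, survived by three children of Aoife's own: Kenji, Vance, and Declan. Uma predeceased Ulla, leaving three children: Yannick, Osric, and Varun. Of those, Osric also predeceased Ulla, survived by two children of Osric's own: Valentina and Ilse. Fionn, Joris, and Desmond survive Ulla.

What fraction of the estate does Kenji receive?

Henrik takes one-half of ₹6,300,000 = ₹3,150,000. The remaining ₹3,150,000 passes to the descendants.
The descendants' portion (₹3,150,000) is divided into 5 shares of ₹630,000: Fionn, Joris, and Desmond each take ₹630,000; Greta's ₹630,000 share passes to Greta's issue; Uma's ₹630,000 share passes to Uma's issue.
Greta's share (₹630,000) is divided into 3 shares of ₹210,000: Elif and Vikram each take ₹210,000; Aoife's ₹210,000 share passes to Aoife's issue.
Aoife's share (₹210,000) is divided into 3 shares of ₹70,000: Kenji, Vance, and Declan each take ₹70,000.
Uma's share (₹630,000) is divided into 3 shares of ₹210,000: Yannick and Varun each take ₹210,000; Osric's ₹210,000 share passes to Osric's issue.
Osric's share (₹210,000) is divided into 2 shares of ₹105,000: Valentina and Ilse each take ₹105,000.

Kenji receives 1/90 of the estate.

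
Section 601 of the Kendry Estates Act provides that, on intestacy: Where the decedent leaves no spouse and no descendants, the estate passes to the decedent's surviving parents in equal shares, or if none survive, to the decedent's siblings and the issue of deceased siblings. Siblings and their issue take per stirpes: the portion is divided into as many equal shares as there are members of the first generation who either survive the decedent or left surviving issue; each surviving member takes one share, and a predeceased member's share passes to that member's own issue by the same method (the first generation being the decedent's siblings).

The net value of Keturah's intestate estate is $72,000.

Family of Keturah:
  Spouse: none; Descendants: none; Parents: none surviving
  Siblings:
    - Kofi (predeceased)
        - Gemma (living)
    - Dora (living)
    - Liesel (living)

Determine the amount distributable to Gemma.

The entire $72,000 passes to the siblings and their issue.
That amount ($72,000) is divided into 3 shares of $24,000: Dora and Liesel each take $24,000; Kofi's $24,000 share passes to Kofi's issue.
Kofi's share ($24,000) passes entirely to Gemma.

Gemma receives $24,000.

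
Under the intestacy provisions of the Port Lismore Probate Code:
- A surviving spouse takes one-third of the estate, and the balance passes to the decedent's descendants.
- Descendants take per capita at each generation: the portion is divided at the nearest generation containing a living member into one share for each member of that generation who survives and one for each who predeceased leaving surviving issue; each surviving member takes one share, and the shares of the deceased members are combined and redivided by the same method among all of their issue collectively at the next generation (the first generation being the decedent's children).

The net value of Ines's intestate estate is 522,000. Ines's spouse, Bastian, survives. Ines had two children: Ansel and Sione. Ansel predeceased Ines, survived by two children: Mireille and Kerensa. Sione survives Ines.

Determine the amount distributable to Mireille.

Mireille receives 87,000.

Bastian takes one-third of 522,000 = 174,000. The remaining 348,000 passes to the descendants.
The descendants' portion (348,000) is divided at the children's generation into 2 shares of 174,000. Sione takes 174,000. The remaining share for the deceased Ansel (174,000) is carried to the next generation.
That pool (174,000) is divided at the grandchildren's generation equally among Mireille and Kerensa: 87,000 each.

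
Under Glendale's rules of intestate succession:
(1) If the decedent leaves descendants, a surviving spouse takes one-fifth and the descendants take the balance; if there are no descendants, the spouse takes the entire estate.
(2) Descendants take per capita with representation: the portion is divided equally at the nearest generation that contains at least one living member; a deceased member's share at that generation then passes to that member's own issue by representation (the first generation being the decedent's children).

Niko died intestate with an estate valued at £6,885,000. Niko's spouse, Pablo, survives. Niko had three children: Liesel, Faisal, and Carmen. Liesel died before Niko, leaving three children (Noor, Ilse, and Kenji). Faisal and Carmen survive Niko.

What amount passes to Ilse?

Ilse receives £612,000.

Pablo takes one-fifth of £6,885,000 = £1,377,000. The remaining £5,508,000 passes to the descendants.
The descendants' portion (£5,508,000) is divided into 3 shares of £1,836,000: Faisal and Carmen each take £1,836,000; Liesel's £1,836,000 share passes to Liesel's issue.
Liesel's share (£1,836,000) is divided into 3 shares of £612,000: Noor, Ilse, and Kenji each take £612,000.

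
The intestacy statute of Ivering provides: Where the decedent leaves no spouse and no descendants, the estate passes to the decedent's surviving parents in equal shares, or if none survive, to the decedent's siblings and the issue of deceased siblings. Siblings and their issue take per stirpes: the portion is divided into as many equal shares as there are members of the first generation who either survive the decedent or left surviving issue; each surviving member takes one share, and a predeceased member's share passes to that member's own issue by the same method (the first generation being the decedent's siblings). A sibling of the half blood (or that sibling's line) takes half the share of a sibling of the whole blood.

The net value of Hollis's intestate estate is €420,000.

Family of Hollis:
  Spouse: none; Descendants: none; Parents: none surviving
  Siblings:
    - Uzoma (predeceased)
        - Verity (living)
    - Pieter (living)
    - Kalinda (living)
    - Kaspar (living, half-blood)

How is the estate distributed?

Verity: €120,000; Pieter: €120,000; Kalinda: €120,000; Kaspar: €60,000

The entire €420,000 passes to the siblings and their issue.
Counting each half-blood sibling's line as half a unit, there are 7/2 units in €420,000, so one unit is €120,000. Whole-blood lines (Uzoma, Pieter, and Kalinda) take €120,000 each; half-blood lines (Kaspar) take €60,000 each.
Uzoma's share (€120,000) passes entirely to Verity.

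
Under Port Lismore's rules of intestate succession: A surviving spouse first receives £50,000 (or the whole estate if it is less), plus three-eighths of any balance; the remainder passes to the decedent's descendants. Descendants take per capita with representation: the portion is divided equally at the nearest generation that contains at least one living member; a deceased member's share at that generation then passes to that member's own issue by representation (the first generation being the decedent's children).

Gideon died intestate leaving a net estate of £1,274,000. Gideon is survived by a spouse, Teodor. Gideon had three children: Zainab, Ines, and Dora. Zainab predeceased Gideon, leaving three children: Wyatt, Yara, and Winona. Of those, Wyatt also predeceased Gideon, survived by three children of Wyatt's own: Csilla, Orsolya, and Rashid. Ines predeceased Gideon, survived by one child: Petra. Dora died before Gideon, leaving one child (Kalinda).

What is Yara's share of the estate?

Yara receives £153,000.

Teodor first takes £50,000, leaving a balance of £1,224,000. Teodor then takes three-eighths of the balance (£459,000), for a total of £509,000. The remaining £765,000 passes to the descendants.
No child survives, so the initial division is made at the grandchildren's generation.
The descendants' portion (£765,000) is divided into 5 shares of £153,000: Yara, Winona, Petra, and Kalinda each take £153,000; Wyatt's £153,000 share passes to Wyatt's issue.
Wyatt's share (£153,000) is divided into 3 shares of £51,000: Csilla, Orsolya, and Rashid each take £51,000.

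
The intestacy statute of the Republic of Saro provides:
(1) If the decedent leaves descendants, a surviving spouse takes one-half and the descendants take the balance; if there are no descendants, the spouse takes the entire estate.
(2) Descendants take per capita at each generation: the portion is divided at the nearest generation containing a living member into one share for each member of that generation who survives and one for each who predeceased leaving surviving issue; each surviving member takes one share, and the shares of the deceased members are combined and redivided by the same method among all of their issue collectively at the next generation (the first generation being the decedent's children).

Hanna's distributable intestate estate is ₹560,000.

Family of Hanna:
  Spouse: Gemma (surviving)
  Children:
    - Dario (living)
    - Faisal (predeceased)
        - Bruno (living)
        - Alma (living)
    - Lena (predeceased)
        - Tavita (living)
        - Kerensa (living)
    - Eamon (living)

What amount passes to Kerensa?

Gemma takes one-half of ₹560,000 = ₹280,000. The remaining ₹280,000 passes to the descendants.
The descendants' portion (₹280,000) is divided at the children's generation into 4 shares of ₹70,000. Dario and Eamon each take ₹70,000. The 2 shares of the deceased (Faisal and Lena) are combined into a pool of ₹140,000.
That pool (₹140,000) is divided at the grandchildren's generation equally among Bruno, Alma, Tavita, and Kerensa: ₹35,000 each.

Kerensa receives ₹35,000.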